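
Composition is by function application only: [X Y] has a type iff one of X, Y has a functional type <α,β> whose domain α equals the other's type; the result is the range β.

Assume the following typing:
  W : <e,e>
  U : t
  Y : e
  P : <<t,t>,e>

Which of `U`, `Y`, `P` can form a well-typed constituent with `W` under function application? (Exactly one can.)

U : t — does not combine with W.
Y — combines: W : <e,e> takes Y : e as argument, giving e.
P : <<t,t>,e> — does not combine with W.

Y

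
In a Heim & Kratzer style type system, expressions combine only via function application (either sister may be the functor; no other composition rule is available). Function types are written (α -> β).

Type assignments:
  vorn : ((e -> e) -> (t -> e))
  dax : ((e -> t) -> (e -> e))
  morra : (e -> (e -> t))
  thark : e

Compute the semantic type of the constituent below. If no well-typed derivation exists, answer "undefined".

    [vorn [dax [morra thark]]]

[morra thark]: functor morra : (e -> (e -> t)), argument thark : e; result (e -> t).
[dax [morra thark]]: functor dax : ((e -> t) -> (e -> e)), argument [morra thark] : (e -> t); result (e -> e).
[vorn [dax [morra thark]]]: functor vorn : ((e -> e) -> (t -> e)), argument [dax [morra thark]] : (e -> e); result (t -> e).

(t -> e)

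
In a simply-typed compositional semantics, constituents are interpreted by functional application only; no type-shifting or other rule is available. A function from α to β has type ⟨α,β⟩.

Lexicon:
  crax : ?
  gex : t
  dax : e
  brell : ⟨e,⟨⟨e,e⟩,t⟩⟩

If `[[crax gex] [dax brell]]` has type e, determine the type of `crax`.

⟨t,⟨⟨⟨e,e⟩,t⟩,e⟩⟩

At [[crax gex] [dax brell]] (required: e): [dax brell] is ⟨⟨e,e⟩,t⟩, which is not a function with range e; hence [crax gex] is the functor — type ⟨⟨⟨e,e⟩,t⟩,e⟩.
At [crax gex] (required: ⟨⟨⟨e,e⟩,t⟩,e⟩): gex is t, which is not a function with range ⟨⟨⟨e,e⟩,t⟩,e⟩; hence crax is the functor — type ⟨t,⟨⟨⟨e,e⟩,t⟩,e⟩⟩.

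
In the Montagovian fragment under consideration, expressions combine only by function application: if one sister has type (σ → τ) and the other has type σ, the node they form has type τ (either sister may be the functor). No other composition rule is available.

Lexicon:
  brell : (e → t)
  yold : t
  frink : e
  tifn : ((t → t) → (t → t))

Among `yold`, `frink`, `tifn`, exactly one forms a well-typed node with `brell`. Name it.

yold : t — no; brell wants e, and yold wants nothing (atomic).
frink — combines: brell : (e → t) takes frink : e as argument, giving t.
tifn : ((t → t) → (t → t)) — no; brell wants e, and tifn wants (t → t).

frink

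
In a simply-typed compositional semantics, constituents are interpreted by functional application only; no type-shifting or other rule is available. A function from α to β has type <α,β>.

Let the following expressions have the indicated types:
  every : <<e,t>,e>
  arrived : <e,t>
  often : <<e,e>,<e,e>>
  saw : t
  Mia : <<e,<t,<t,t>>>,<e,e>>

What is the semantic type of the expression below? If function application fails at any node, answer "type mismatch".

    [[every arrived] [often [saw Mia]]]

At [every arrived], every : <<e,t>,e> takes arrived : <e,t>, giving e.
[saw Mia]: t with <<e,<t,<t,t>>>,<e,e>> — neither is a function whose domain matches the other; composition fails here.

type mismatch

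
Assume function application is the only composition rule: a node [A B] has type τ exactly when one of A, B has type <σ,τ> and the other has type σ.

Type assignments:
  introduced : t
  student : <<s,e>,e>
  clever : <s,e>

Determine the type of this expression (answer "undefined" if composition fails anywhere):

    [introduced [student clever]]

undefined

[student clever]: student is <<s,e>,e>, clever is <s,e>; result e.
At [introduced [student clever]]: neither t nor e can take the other as argument; the node is ill-typed.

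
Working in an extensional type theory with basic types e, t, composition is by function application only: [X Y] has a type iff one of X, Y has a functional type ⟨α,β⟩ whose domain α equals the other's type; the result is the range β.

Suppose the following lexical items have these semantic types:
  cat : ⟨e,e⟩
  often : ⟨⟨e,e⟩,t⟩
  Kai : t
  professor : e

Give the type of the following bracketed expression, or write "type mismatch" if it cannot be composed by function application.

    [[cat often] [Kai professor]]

type mismatch

[cat often]: often is ⟨⟨e,e⟩,t⟩, cat is ⟨e,e⟩; result t.
[Kai professor]: t with e — neither is a function whose domain matches the other; composition fails here.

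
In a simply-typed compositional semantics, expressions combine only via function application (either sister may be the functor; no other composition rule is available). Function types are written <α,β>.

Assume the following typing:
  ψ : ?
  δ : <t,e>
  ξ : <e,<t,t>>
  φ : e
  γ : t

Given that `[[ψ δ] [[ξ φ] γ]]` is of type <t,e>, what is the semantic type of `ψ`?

<<t,e>,<t,<t,e>>>

For [[ψ δ] [[ξ φ] γ]] to have type <t,e> with [[ξ φ] γ] of type t, [ψ δ] must be the function: [ψ δ] : <t,<t,e>>.
For [ψ δ] to have type <t,<t,e>> with δ of type <t,e>, ψ must be the function: ψ : <<t,e>,<t,<t,e>>>.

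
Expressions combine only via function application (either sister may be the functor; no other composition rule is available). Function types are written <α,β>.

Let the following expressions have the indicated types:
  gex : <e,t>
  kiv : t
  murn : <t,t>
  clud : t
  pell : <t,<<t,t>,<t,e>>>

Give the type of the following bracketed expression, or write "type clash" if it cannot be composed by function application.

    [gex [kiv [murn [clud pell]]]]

t

[clud pell]: functor pell : <t,<<t,t>,<t,e>>>, argument clud : t; result <<t,t>,<t,e>>.
[murn [clud pell]]: functor [clud pell] : <<t,t>,<t,e>>, argument murn : <t,t>; result <t,e>.
[kiv [murn [clud pell]]]: functor [murn [clud pell]] : <t,e>, argument kiv : t; result e.
[gex [kiv [murn [clud pell]]]]: functor gex : <e,t>, argument [kiv [murn [clud pell]]] : e; result t.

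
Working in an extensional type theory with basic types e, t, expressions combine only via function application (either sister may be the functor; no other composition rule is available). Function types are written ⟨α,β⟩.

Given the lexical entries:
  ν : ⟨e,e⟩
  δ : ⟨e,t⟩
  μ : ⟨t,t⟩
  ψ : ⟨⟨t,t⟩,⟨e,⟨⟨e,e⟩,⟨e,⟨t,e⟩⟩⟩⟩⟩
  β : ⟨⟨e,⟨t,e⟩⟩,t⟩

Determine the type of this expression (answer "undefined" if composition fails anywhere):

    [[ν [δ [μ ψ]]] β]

undefined

[μ ψ] — ψ of type ⟨⟨t,t⟩,⟨e,⟨⟨e,e⟩,⟨e,⟨t,e⟩⟩⟩⟩⟩ combines with μ of type ⟨t,t⟩: type ⟨e,⟨⟨e,e⟩,⟨e,⟨t,e⟩⟩⟩⟩.
[δ [μ ψ]]: ⟨e,t⟩ with ⟨e,⟨⟨e,e⟩,⟨e,⟨t,e⟩⟩⟩⟩ — neither is a function whose domain matches the other; composition fails here.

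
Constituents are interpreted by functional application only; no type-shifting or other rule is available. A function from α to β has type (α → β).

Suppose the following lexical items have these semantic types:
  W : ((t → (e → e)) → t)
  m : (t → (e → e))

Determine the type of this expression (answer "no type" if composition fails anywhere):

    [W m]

t

[W m]: functor W : ((t → (e → e)) → t), argument m : (t → (e → e)); result t.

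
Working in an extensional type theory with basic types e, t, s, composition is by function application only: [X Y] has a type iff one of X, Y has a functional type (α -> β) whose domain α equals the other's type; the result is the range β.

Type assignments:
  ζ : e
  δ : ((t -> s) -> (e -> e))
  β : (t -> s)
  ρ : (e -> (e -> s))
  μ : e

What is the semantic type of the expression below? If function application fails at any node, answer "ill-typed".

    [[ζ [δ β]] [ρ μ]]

[δ β]: δ is ((t -> s) -> (e -> e)), β is (t -> s); result (e -> e).
[ζ [δ β]]: [δ β] is (e -> e), ζ is e; result e.
[ρ μ]: ρ is (e -> (e -> s)), μ is e; result (e -> s).
[[ζ [δ β]] [ρ μ]]: [ρ μ] is (e -> s), [ζ [δ β]] is e; result s.

s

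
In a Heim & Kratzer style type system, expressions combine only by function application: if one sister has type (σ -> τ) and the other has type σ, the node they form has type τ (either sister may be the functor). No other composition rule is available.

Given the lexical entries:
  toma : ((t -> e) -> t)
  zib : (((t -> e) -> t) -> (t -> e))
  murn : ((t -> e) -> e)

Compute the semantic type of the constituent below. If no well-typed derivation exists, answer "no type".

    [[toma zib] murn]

[toma zib] — zib of type (((t -> e) -> t) -> (t -> e)) combines with toma of type ((t -> e) -> t): type (t -> e).
[[toma zib] murn] — murn of type ((t -> e) -> e) combines with [toma zib] of type (t -> e): type e.

e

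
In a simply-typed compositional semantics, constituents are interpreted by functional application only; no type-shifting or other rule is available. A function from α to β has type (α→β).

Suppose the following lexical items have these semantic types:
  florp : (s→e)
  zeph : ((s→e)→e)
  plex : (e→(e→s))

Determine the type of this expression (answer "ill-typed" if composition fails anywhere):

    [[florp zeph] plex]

(e→s)

[florp zeph]: functor zeph : ((s→e)→e), argument florp : (s→e); result e.
[[florp zeph] plex]: functor plex : (e→(e→s)), argument [florp zeph] : e; result (e→s).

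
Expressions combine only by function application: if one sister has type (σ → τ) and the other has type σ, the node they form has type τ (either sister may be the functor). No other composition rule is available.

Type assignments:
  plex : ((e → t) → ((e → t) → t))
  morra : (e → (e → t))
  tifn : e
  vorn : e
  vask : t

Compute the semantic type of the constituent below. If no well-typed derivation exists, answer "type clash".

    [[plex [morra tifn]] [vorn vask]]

type clash

[morra tifn] — morra of type (e → (e → t)) combines with tifn of type e: type (e → t).
[plex [morra tifn]] — plex of type ((e → t) → ((e → t) → t)) combines with [morra tifn] of type (e → t): type ((e → t) → t).
[vorn vask]: e and t cannot combine by function application — type clash.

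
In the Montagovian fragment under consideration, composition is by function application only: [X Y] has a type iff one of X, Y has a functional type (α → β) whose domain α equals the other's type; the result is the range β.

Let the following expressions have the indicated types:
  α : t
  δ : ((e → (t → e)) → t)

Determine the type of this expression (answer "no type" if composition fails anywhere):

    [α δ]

[α δ]: t and ((e → (t → e)) → t) cannot combine by function application — type clash.

no type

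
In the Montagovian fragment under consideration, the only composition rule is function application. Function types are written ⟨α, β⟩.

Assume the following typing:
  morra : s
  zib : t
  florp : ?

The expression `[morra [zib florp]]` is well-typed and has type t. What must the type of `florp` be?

[morra [zib florp]] is required to be t. morra : s cannot yield t as functor, so [zib florp] : ⟨s, t⟩.
[zib florp] is required to be ⟨s, t⟩. zib : t cannot yield ⟨s, t⟩ as functor, so florp : ⟨t, ⟨s, t⟩⟩.

⟨t, ⟨s, t⟩⟩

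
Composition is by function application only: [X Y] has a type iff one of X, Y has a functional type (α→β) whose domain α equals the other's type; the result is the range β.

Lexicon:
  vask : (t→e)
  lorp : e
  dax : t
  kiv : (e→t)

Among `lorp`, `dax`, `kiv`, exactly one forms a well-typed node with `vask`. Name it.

lorp : e — neither side's domain matches the other.
dax — combines: vask : (t→e) takes dax : t as argument, giving e.
kiv : (e→t) — neither side's domain matches the other.

dax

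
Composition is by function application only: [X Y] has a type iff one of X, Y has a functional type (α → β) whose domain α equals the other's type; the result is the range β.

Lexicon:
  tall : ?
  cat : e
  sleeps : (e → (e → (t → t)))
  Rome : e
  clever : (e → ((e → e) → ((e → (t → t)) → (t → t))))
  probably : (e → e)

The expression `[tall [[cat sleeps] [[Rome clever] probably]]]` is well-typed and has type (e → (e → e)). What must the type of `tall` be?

At [tall [[cat sleeps] [[Rome clever] probably]]] (required: (e → (e → e))): [[cat sleeps] [[Rome clever] probably]] is (t → t), which is not a function with range (e → (e → e)); hence tall is the functor — type ((t → t) → (e → (e → e))).

((t → t) → (e → (e → e)))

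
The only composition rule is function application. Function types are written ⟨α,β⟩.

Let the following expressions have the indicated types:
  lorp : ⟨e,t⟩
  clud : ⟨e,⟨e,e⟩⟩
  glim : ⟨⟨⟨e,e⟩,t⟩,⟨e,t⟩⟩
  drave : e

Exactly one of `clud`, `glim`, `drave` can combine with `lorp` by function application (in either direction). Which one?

clud : ⟨e,⟨e,e⟩⟩ — does not combine with lorp.
glim : ⟨⟨⟨e,e⟩,t⟩,⟨e,t⟩⟩ — does not combine with lorp.
drave — combines: lorp : ⟨e,t⟩ takes drave : e as argument, giving t.

drave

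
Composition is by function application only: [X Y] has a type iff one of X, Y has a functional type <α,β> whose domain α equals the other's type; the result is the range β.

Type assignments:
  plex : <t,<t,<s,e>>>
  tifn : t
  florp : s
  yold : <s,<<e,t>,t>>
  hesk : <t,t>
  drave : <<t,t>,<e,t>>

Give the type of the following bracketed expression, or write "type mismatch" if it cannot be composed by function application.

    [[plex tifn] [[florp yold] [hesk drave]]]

[plex tifn]: functor plex : <t,<t,<s,e>>>, argument tifn : t; result <t,<s,e>>.
[florp yold]: functor yold : <s,<<e,t>,t>>, argument florp : s; result <<e,t>,t>.
[hesk drave]: functor drave : <<t,t>,<e,t>>, argument hesk : <t,t>; result <e,t>.
[[florp yold] [hesk drave]]: functor [florp yold] : <<e,t>,t>, argument [hesk drave] : <e,t>; result t.
[[plex tifn] [[florp yold] [hesk drave]]]: functor [plex tifn] : <t,<s,e>>, argument [[florp yold] [hesk drave]] : t; result <s,e>.

<s,e>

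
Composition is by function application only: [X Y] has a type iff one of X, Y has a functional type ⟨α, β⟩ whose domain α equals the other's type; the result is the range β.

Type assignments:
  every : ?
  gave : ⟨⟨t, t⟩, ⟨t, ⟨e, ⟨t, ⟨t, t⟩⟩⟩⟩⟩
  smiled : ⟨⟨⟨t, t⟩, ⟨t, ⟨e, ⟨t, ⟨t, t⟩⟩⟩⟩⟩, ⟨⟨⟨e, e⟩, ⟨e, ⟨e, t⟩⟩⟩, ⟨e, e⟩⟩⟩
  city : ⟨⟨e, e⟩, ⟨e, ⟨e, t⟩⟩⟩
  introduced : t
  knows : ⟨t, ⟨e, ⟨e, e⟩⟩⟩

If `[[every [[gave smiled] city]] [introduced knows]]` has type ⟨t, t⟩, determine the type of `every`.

⟨⟨e, e⟩, ⟨⟨e, ⟨e, e⟩⟩, ⟨t, t⟩⟩⟩

For [[every [[gave smiled] city]] [introduced knows]] to have type ⟨t, t⟩ with [introduced knows] of type ⟨e, ⟨e, e⟩⟩, [every [[gave smiled] city]] must be the function: [every [[gave smiled] city]] : ⟨⟨e, ⟨e, e⟩⟩, ⟨t, t⟩⟩.
For [every [[gave smiled] city]] to have type ⟨⟨e, ⟨e, e⟩⟩, ⟨t, t⟩⟩ with [[gave smiled] city] of type ⟨e, e⟩, every must be the function: every : ⟨⟨e, e⟩, ⟨⟨e, ⟨e, e⟩⟩, ⟨t, t⟩⟩⟩.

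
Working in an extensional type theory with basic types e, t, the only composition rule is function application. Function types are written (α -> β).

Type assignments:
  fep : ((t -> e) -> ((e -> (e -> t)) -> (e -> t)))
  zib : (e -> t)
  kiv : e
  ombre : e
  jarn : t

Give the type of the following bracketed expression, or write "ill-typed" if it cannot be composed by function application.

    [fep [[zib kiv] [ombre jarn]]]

ill-typed

[zib kiv]: functor zib : (e -> t), argument kiv : e; result t.
[ombre jarn]: e with t — neither is a function whose domain matches the other; composition fails here.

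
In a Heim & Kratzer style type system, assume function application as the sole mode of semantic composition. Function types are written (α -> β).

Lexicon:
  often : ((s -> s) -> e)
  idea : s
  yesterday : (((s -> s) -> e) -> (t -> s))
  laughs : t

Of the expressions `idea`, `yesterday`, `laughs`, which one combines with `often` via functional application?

yesterday

idea : s — no; often wants (s -> s), and idea wants nothing (atomic).
yesterday — combines: yesterday : (((s -> s) -> e) -> (t -> s)) takes often : ((s -> s) -> e) as argument, giving (t -> s).
laughs : t — no; often wants (s -> s), and laughs wants nothing (atomic).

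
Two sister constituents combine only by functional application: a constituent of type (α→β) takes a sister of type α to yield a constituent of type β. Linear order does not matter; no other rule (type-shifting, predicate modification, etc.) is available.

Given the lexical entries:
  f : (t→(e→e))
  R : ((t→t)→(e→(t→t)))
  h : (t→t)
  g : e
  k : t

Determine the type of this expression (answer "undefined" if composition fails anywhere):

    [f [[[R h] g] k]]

(e→e)

[R h] — R of type ((t→t)→(e→(t→t))) combines with h of type (t→t): type (e→(t→t)).
[[R h] g] — [R h] of type (e→(t→t)) combines with g of type e: type (t→t).
[[[R h] g] k] — [[R h] g] of type (t→t) combines with k of type t: type t.
[f [[[R h] g] k]] — f of type (t→(e→e)) combines with [[[R h] g] k] of type t: type (e→e).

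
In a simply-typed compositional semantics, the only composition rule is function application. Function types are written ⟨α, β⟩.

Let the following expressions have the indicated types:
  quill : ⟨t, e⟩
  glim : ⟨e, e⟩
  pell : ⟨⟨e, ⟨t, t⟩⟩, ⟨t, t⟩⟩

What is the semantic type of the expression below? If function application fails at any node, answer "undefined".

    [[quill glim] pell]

undefined

[quill glim]: ⟨t, e⟩ with ⟨e, e⟩ — neither is a function whose domain matches the other; composition fails here.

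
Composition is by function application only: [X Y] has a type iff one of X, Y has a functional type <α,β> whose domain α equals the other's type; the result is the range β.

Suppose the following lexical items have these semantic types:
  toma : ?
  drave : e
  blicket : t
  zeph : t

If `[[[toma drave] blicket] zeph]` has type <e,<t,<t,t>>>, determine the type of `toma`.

[[[toma drave] blicket] zeph] is required to be <e,<t,<t,t>>>. zeph : t cannot yield <e,<t,<t,t>>> as functor, so [[toma drave] blicket] : <t,<e,<t,<t,t>>>>.
[[toma drave] blicket] is required to be <t,<e,<t,<t,t>>>>. blicket : t cannot yield <t,<e,<t,<t,t>>>> as functor, so [toma drave] : <t,<t,<e,<t,<t,t>>>>>.
[toma drave] is required to be <t,<t,<e,<t,<t,t>>>>>. drave : e cannot yield <t,<t,<e,<t,<t,t>>>>> as functor, so toma : <e,<t,<t,<e,<t,<t,t>>>>>>.

<e,<t,<t,<e,<t,<t,t>>>>>>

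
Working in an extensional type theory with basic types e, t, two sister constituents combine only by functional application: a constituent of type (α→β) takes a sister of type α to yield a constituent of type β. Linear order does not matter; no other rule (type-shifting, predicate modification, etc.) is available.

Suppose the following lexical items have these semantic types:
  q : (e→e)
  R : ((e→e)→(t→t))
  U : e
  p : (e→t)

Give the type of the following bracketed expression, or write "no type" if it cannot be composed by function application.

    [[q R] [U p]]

[q R]: R is ((e→e)→(t→t)), q is (e→e); result (t→t).
[U p]: p is (e→t), U is e; result t.
[[q R] [U p]]: [q R] is (t→t), [U p] is t; result t.

t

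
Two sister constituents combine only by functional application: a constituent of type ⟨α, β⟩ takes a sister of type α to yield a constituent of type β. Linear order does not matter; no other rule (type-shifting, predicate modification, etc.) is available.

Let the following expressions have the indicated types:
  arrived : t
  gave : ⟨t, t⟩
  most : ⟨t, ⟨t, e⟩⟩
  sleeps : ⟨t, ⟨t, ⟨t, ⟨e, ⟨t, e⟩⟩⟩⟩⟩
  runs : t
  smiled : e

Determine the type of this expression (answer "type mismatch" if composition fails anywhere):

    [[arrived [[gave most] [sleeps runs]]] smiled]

type mismatch

[gave most]: ⟨t, t⟩ with ⟨t, ⟨t, e⟩⟩ — neither is a function whose domain matches the other; composition fails here.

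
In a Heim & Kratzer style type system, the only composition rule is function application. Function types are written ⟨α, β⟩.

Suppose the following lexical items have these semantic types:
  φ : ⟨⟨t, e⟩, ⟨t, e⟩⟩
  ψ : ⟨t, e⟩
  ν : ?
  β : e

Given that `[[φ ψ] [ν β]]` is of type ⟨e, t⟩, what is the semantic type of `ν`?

⟨e, ⟨⟨t, e⟩, ⟨e, t⟩⟩⟩

[[φ ψ] [ν β]] is required to be ⟨e, t⟩. [φ ψ] : ⟨t, e⟩ cannot yield ⟨e, t⟩ as functor, so [ν β] : ⟨⟨t, e⟩, ⟨e, t⟩⟩.
[ν β] is required to be ⟨⟨t, e⟩, ⟨e, t⟩⟩. β : e cannot yield ⟨⟨t, e⟩, ⟨e, t⟩⟩ as functor, so ν : ⟨e, ⟨⟨t, e⟩, ⟨e, t⟩⟩⟩.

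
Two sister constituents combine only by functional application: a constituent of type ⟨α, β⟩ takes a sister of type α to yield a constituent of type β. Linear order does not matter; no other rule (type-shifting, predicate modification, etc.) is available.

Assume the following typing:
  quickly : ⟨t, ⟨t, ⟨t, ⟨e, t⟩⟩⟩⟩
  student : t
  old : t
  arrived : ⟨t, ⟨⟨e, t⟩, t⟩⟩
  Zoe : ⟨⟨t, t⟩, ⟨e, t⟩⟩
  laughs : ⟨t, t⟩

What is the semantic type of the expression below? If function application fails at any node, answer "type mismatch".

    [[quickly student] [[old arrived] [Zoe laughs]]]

[quickly student]: quickly is ⟨t, ⟨t, ⟨t, ⟨e, t⟩⟩⟩⟩, student is t; result ⟨t, ⟨t, ⟨e, t⟩⟩⟩.
[old arrived]: arrived is ⟨t, ⟨⟨e, t⟩, t⟩⟩, old is t; result ⟨⟨e, t⟩, t⟩.
[Zoe laughs]: Zoe is ⟨⟨t, t⟩, ⟨e, t⟩⟩, laughs is ⟨t, t⟩; result ⟨e, t⟩.
[[old arrived] [Zoe laughs]]: [old arrived] is ⟨⟨e, t⟩, t⟩, [Zoe laughs] is ⟨e, t⟩; result t.
[[quickly student] [[old arrived] [Zoe laughs]]]: [quickly student] is ⟨t, ⟨t, ⟨e, t⟩⟩⟩, [[old arrived] [Zoe laughs]] is t; result ⟨t, ⟨e, t⟩⟩.

⟨t, ⟨e, t⟩⟩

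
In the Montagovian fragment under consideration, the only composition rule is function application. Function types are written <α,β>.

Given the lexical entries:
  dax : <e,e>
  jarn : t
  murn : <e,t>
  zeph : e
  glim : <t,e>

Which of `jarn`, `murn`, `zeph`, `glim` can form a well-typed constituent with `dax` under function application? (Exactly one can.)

zeph

jarn : t — dax needs e; jarn needs nothing (atomic); neither fits.
murn : <e,t> — dax needs e; murn needs e; neither fits.
zeph — combines: dax : <e,e> takes zeph : e as argument, giving e.
glim : <t,e> — dax needs e; glim needs t; neither fits.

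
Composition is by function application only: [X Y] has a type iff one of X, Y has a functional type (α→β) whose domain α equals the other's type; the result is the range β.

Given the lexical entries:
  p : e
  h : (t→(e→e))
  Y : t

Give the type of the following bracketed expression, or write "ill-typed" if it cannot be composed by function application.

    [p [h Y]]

e

[h Y]: functor h : (t→(e→e)), argument Y : t; result (e→e).
[p [h Y]]: functor [h Y] : (e→e), argument p : e; result e.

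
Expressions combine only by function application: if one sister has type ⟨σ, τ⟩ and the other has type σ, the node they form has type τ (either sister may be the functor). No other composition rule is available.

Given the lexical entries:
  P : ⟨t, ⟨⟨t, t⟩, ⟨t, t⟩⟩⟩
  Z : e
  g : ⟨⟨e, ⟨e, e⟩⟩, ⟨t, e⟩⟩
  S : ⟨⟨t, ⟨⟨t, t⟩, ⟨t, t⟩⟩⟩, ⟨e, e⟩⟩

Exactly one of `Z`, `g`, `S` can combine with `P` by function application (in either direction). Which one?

S

Z : e — no; P wants t, and Z wants nothing (atomic).
g : ⟨⟨e, ⟨e, e⟩⟩, ⟨t, e⟩⟩ — no; P wants t, and g wants ⟨e, ⟨e, e⟩⟩.
S — combines: S : ⟨⟨t, ⟨⟨t, t⟩, ⟨t, t⟩⟩⟩, ⟨e, e⟩⟩ takes P : ⟨t, ⟨⟨t, t⟩, ⟨t, t⟩⟩⟩ as argument, giving ⟨e, e⟩.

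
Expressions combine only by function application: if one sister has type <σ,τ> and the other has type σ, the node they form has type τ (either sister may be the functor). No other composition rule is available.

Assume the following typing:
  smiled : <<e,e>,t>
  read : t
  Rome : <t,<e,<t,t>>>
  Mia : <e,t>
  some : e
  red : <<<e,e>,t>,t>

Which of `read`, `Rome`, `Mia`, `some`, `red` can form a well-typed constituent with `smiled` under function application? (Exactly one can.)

red

read : t — neither side's domain matches the other.
Rome : <t,<e,<t,t>>> — neither side's domain matches the other.
Mia : <e,t> — neither side's domain matches the other.
some : e — neither side's domain matches the other.
red — combines: red : <<<e,e>,t>,t> takes smiled : <<e,e>,t> as argument, giving t.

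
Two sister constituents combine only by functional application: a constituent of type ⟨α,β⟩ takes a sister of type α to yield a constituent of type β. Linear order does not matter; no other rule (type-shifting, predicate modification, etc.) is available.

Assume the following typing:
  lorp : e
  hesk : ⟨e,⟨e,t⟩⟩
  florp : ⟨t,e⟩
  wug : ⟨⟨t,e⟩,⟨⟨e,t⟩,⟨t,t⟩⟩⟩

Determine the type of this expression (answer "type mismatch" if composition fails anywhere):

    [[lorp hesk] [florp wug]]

[lorp hesk]: functor hesk : ⟨e,⟨e,t⟩⟩, argument lorp : e; result ⟨e,t⟩.
[florp wug]: functor wug : ⟨⟨t,e⟩,⟨⟨e,t⟩,⟨t,t⟩⟩⟩, argument florp : ⟨t,e⟩; result ⟨⟨e,t⟩,⟨t,t⟩⟩.
[[lorp hesk] [florp wug]]: functor [florp wug] : ⟨⟨e,t⟩,⟨t,t⟩⟩, argument [lorp hesk] : ⟨e,t⟩; result ⟨t,t⟩.

⟨t,t⟩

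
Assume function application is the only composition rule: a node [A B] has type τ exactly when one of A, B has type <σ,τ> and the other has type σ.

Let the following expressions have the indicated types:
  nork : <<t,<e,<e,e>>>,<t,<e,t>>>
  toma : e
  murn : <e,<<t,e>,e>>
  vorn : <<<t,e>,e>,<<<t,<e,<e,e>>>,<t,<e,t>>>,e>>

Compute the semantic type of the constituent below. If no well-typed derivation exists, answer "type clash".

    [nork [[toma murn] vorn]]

At [toma murn], murn : <e,<<t,e>,e>> takes toma : e, giving <<t,e>,e>.
At [[toma murn] vorn], vorn : <<<t,e>,e>,<<<t,<e,<e,e>>>,<t,<e,t>>>,e>> takes [toma murn] : <<t,e>,e>, giving <<<t,<e,<e,e>>>,<t,<e,t>>>,e>.
At [nork [[toma murn] vorn]], [[toma murn] vorn] : <<<t,<e,<e,e>>>,<t,<e,t>>>,e> takes nork : <<t,<e,<e,e>>>,<t,<e,t>>>, giving e.

e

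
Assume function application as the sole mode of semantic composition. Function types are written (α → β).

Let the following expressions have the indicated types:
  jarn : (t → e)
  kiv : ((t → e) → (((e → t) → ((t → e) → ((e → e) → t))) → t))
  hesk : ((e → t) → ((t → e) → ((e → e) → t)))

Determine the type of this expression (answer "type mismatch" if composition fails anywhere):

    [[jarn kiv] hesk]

t

[jarn kiv]: functor kiv : ((t → e) → (((e → t) → ((t → e) → ((e → e) → t))) → t)), argument jarn : (t → e); result (((e → t) → ((t → e) → ((e → e) → t))) → t).
[[jarn kiv] hesk]: functor [jarn kiv] : (((e → t) → ((t → e) → ((e → e) → t))) → t), argument hesk : ((e → t) → ((t → e) → ((e → e) → t))); result t.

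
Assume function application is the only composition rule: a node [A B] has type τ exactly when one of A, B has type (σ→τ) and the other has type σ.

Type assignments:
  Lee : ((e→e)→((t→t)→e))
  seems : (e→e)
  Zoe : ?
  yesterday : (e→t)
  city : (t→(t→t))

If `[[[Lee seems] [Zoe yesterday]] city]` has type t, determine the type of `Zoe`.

((e→t)→(((t→t)→e)→((t→(t→t))→t)))

For [[[Lee seems] [Zoe yesterday]] city] to have type t with city of type (t→(t→t)), [[Lee seems] [Zoe yesterday]] must be the function: [[Lee seems] [Zoe yesterday]] : ((t→(t→t))→t).
For [[Lee seems] [Zoe yesterday]] to have type ((t→(t→t))→t) with [Lee seems] of type ((t→t)→e), [Zoe yesterday] must be the function: [Zoe yesterday] : (((t→t)→e)→((t→(t→t))→t)).
For [Zoe yesterday] to have type (((t→t)→e)→((t→(t→t))→t)) with yesterday of type (e→t), Zoe must be the function: Zoe : ((e→t)→(((t→t)→e)→((t→(t→t))→t))).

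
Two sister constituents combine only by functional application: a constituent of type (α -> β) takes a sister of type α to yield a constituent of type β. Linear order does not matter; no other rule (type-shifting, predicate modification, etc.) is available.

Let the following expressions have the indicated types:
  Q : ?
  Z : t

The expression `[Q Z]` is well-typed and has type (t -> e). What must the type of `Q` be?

(t -> (t -> e))

At [Q Z] (required: (t -> e)): Z is t, which is not a function with range (t -> e); hence Q is the functor — type (t -> (t -> e)).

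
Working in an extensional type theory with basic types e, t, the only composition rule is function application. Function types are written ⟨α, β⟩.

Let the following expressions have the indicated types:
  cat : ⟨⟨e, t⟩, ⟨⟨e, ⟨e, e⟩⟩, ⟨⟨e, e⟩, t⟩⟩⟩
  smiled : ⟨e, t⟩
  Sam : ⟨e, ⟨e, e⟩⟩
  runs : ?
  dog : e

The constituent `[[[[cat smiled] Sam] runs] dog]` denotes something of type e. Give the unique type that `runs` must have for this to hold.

⟨⟨⟨e, e⟩, t⟩, ⟨e, e⟩⟩

[[[[cat smiled] Sam] runs] dog] is required to be e. dog : e cannot yield e as functor, so [[[cat smiled] Sam] runs] : ⟨e, e⟩.
[[[cat smiled] Sam] runs] is required to be ⟨e, e⟩. [[cat smiled] Sam] : ⟨⟨e, e⟩, t⟩ cannot yield ⟨e, e⟩ as functor, so runs : ⟨⟨⟨e, e⟩, t⟩, ⟨e, e⟩⟩.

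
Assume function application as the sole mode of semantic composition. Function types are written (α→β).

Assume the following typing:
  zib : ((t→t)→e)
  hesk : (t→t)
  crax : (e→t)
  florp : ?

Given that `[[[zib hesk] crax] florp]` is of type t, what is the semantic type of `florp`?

[[[zib hesk] crax] florp] is required to be t. [[zib hesk] crax] : t cannot yield t as functor, so florp : (t→t).

(t→t)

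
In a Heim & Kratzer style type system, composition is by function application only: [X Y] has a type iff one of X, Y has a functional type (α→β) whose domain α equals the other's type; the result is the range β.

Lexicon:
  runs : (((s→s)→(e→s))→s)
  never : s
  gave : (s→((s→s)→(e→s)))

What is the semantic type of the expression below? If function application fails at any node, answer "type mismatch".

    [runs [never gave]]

[never gave]: (s→((s→s)→(e→s))) applied to s yields ((s→s)→(e→s)).
[runs [never gave]]: (((s→s)→(e→s))→s) applied to ((s→s)→(e→s)) yields s.

s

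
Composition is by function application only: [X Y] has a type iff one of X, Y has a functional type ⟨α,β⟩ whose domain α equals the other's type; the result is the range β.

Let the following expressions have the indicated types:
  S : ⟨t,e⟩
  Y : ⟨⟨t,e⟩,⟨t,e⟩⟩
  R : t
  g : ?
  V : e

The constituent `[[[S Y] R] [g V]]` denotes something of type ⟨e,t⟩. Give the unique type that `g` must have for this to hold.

At [[[S Y] R] [g V]] (required: ⟨e,t⟩): [[S Y] R] is e, which is not a function with range ⟨e,t⟩; hence [g V] is the functor — type ⟨e,⟨e,t⟩⟩.
At [g V] (required: ⟨e,⟨e,t⟩⟩): V is e, which is not a function with range ⟨e,⟨e,t⟩⟩; hence g is the functor — type ⟨e,⟨e,⟨e,t⟩⟩⟩.

⟨e,⟨e,⟨e,t⟩⟩⟩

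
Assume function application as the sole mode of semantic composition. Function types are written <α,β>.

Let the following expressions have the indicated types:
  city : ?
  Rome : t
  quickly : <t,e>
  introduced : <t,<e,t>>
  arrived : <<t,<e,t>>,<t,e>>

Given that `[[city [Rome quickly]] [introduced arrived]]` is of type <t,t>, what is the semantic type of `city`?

<e,<<t,e>,<t,t>>>

[[city [Rome quickly]] [introduced arrived]] must have type <t,t>. The sister [introduced arrived] has type <t,e>; that is not a function onto <t,t>, so [city [Rome quickly]] must be the functor, of type <<t,e>,<t,t>>.
[city [Rome quickly]] must have type <<t,e>,<t,t>>. The sister [Rome quickly] has type e; that is not a function onto <<t,e>,<t,t>>, so city must be the functor, of type <e,<<t,e>,<t,t>>>.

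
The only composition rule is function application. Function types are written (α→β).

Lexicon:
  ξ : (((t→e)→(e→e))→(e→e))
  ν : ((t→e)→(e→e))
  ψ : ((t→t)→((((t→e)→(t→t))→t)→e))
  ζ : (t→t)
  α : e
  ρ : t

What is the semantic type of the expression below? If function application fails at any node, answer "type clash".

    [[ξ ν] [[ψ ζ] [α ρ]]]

[ξ ν]: (((t→e)→(e→e))→(e→e)) applied to ((t→e)→(e→e)) yields (e→e).
[ψ ζ]: ((t→t)→((((t→e)→(t→t))→t)→e)) applied to (t→t) yields ((((t→e)→(t→t))→t)→e).
[α ρ]: e and t cannot combine by function application — type clash.

type clash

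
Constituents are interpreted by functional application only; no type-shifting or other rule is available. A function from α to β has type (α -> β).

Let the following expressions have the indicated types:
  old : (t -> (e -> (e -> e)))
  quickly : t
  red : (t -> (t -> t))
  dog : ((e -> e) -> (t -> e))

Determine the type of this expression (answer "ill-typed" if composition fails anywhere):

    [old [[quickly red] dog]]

[quickly red] — red of type (t -> (t -> t)) combines with quickly of type t: type (t -> t).
[[quickly red] dog]: (t -> t) and ((e -> e) -> (t -> e)) cannot combine by function application — type clash.

ill-typed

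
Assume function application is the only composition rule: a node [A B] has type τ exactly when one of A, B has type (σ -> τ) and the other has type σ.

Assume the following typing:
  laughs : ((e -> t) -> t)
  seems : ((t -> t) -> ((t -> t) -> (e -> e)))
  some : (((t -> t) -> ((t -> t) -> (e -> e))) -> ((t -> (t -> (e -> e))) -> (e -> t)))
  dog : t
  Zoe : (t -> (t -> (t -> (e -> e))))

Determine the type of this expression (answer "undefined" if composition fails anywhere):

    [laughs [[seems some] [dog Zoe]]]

[seems some]: (((t -> t) -> ((t -> t) -> (e -> e))) -> ((t -> (t -> (e -> e))) -> (e -> t))) applied to ((t -> t) -> ((t -> t) -> (e -> e))) yields ((t -> (t -> (e -> e))) -> (e -> t)).
[dog Zoe]: (t -> (t -> (t -> (e -> e)))) applied to t yields (t -> (t -> (e -> e))).
[[seems some] [dog Zoe]]: ((t -> (t -> (e -> e))) -> (e -> t)) applied to (t -> (t -> (e -> e))) yields (e -> t).
[laughs [[seems some] [dog Zoe]]]: ((e -> t) -> t) applied to (e -> t) yields t.

t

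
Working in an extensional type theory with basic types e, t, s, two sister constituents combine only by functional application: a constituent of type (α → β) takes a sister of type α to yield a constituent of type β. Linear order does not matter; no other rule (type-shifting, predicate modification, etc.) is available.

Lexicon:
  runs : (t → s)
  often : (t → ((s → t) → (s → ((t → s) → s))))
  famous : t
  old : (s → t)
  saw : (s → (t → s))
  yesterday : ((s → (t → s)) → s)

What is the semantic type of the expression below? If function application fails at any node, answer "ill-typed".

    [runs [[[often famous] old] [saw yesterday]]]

[often famous]: often is (t → ((s → t) → (s → ((t → s) → s)))), famous is t; result ((s → t) → (s → ((t → s) → s))).
[[often famous] old]: [often famous] is ((s → t) → (s → ((t → s) → s))), old is (s → t); result (s → ((t → s) → s)).
[saw yesterday]: yesterday is ((s → (t → s)) → s), saw is (s → (t → s)); result s.
[[[often famous] old] [saw yesterday]]: [[often famous] old] is (s → ((t → s) → s)), [saw yesterday] is s; result ((t → s) → s).
[runs [[[often famous] old] [saw yesterday]]]: [[[often famous] old] [saw yesterday]] is ((t → s) → s), runs is (t → s); result s.

s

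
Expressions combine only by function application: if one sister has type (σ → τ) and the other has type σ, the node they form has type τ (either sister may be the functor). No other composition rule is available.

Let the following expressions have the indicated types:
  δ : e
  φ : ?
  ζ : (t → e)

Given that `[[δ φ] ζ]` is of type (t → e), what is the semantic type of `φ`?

(e → ((t → e) → (t → e)))

[[δ φ] ζ] must have type (t → e). The sister ζ has type (t → e); that is not a function onto (t → e), so [δ φ] must be the functor, of type ((t → e) → (t → e)).
[δ φ] must have type ((t → e) → (t → e)). The sister δ has type e; that is not a function onto ((t → e) → (t → e)), so φ must be the functor, of type (e → ((t → e) → (t → e))).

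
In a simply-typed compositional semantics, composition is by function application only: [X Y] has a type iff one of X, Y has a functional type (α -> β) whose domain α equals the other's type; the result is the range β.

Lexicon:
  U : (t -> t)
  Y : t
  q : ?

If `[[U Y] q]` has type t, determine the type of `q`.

(t -> t)

For [[U Y] q] to have type t with [U Y] of type t, q must be the function: q : (t -> t).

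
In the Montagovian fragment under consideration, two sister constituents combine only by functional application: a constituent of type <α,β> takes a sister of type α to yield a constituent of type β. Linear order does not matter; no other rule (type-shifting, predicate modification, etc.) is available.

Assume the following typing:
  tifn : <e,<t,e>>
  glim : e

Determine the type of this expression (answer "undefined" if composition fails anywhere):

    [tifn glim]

[tifn glim]: functor tifn : <e,<t,e>>, argument glim : e; result <t,e>.

<t,e>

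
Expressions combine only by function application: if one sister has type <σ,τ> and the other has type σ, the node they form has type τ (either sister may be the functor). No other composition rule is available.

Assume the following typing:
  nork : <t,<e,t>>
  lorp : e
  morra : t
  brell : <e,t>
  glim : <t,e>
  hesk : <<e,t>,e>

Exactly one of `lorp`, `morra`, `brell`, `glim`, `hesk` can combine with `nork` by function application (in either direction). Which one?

lorp : e — does not combine with nork.
morra — combines: nork : <t,<e,t>> takes morra : t as argument, giving <e,t>.
brell : <e,t> — does not combine with nork.
glim : <t,e> — does not combine with nork.
hesk : <<e,t>,e> — does not combine with nork.

morra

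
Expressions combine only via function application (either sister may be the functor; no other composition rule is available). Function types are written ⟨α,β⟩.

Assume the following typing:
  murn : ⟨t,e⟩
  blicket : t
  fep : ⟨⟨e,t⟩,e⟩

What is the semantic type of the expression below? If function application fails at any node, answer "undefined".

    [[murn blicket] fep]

undefined

At [murn blicket], murn : ⟨t,e⟩ takes blicket : t, giving e.
At [[murn blicket] fep]: neither e nor ⟨⟨e,t⟩,e⟩ can take the other as argument; the node is ill-typed.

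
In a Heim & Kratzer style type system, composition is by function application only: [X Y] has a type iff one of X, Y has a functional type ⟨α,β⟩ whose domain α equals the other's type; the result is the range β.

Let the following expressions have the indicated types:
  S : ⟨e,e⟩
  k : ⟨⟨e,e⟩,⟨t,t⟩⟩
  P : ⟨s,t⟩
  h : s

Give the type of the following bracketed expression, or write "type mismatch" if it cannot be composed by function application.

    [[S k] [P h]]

[S k]: k is ⟨⟨e,e⟩,⟨t,t⟩⟩, S is ⟨e,e⟩; result ⟨t,t⟩.
[P h]: P is ⟨s,t⟩, h is s; result t.
[[S k] [P h]]: [S k] is ⟨t,t⟩, [P h] is t; result t.

t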